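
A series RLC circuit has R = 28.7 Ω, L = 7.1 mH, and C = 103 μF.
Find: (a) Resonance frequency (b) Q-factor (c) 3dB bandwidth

Step 1 — Resonance condition Im(Z)=0 gives ω₀ = 1/√(LC).
Step 2 — ω₀ = 1/√(0.0071·0.000103) = 1169 rad/s.
Step 3 — f₀ = ω₀/(2π) = 186.1 Hz.
Step 4 — Series Q: Q = ω₀L/R = 1169·0.0071/28.7 = 0.2893.
Step 5 — 3dB bandwidth: Δω = ω₀/Q = 4042 rad/s; BW = Δω/(2π) = 643.3 Hz.

(a) f₀ = 186.1 Hz  (b) Q = 0.2893  (c) BW = 643.3 Hz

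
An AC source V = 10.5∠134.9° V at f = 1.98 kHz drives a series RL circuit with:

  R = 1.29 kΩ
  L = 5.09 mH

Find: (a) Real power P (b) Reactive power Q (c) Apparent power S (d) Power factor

Step 1 — Angular frequency: ω = 2π·f = 2π·1980 = 1.244e+04 rad/s.
Step 2 — Component impedances:
  R: Z = R = 1290 Ω
  L: Z = jωL = j·1.244e+04·0.00509 = 0 + j63.32 Ω
Step 3 — Series combination: Z_total = R + L = 1290 + j63.32 Ω = 1292∠2.8° Ω.
Step 4 — Source phasor: V = 10.5∠134.9° V = -7.412 + j7.438 V.
Step 5 — Current: I = V / Z = -0.005449 + j0.006033 A = 0.00813∠132.1° A.
Step 6 — Complex power: S = V·I* = 0.08526 + j0.004185 VA.
Step 7 — Real power: P = Re(S) = 0.08526 W.
Step 8 — Reactive power: Q = Im(S) = 0.004185 VAR.
Step 9 — Apparent power: |S| = 0.08536 VA.
Step 10 — Power factor: PF = P/|S| = 0.9988 (lagging).

(a) P = 0.08526 W  (b) Q = 0.004185 VAR  (c) S = 0.08536 VA  (d) PF = 0.9988 (lagging)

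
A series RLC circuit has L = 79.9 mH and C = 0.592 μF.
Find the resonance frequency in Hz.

Step 1 — Resonance condition Im(Z)=0 gives ω₀ = 1/√(LC).
Step 2 — ω₀ = 1/√(0.0799·5.92e-07) = 4598 rad/s.
Step 3 — f₀ = ω₀/(2π) = 731.8 Hz.

f₀ = 731.8 Hz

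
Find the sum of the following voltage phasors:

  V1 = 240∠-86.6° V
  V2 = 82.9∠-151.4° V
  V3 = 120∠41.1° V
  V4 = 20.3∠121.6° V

Step 1 — Convert each phasor to rectangular form:
  V1 = 240·(cos(-86.6°) + j·sin(-86.6°)) = 14.23 - j239.6 V
  V2 = 82.9·(cos(-151.4°) + j·sin(-151.4°)) = -72.78 - j39.68 V
  V3 = 120·(cos(41.1°) + j·sin(41.1°)) = 90.43 + j78.89 V
  V4 = 20.3·(cos(121.6°) + j·sin(121.6°)) = -10.64 + j17.29 V
Step 2 — Sum components: V_total = 21.24 - j183.1 V.
Step 3 — Convert to polar: |V_total| = 184.3 V, ∠V_total = -83.4°.

V_total = 184.3∠-83.4° V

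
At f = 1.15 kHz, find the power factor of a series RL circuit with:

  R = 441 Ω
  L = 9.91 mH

Step 1 — Angular frequency: ω = 2π·f = 2π·1150 = 7226 rad/s.
Step 2 — Component impedances:
  R: Z = R = 441 Ω
  L: Z = jωL = j·7226·0.00991 = 0 + j71.61 Ω
Step 3 — Series combination: Z_total = R + L = 441 + j71.61 Ω = 446.8∠9.2° Ω.
Step 4 — Power factor: PF = cos(φ) = Re(Z)/|Z| = 441/446.78 = 0.9871.
Step 5 — Type: Im(Z) = 71.61 ⇒ lagging (phase φ = 9.2°).

PF = 0.9871 (lagging, φ = 9.2°)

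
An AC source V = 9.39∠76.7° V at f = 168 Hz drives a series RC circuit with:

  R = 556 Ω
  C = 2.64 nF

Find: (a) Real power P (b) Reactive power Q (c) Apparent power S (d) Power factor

Step 1 — Angular frequency: ω = 2π·f = 2π·168 = 1056 rad/s.
Step 2 — Component impedances:
  R: Z = R = 556 Ω
  C: Z = 1/(jωC) = -j/(ω·C) = 0 - j3.588e+05 Ω
Step 3 — Series combination: Z_total = R + C = 556 - j3.588e+05 Ω = 3.588e+05∠-89.9° Ω.
Step 4 — Source phasor: V = 9.39∠76.7° V = 2.16 + j9.138 V.
Step 5 — Current: I = V / Z = -2.546e-05 + j6.059e-06 A = 2.617e-05∠166.6° A.
Step 6 — Complex power: S = V·I* = 3.807e-07 - j0.0002457 VA.
Step 7 — Real power: P = Re(S) = 3.807e-07 W.
Step 8 — Reactive power: Q = Im(S) = -0.0002457 VAR.
Step 9 — Apparent power: |S| = 0.0002457 VA.
Step 10 — Power factor: PF = P/|S| = 0.001549 (leading).

(a) P = 3.807e-07 W  (b) Q = -0.0002457 VAR  (c) S = 0.0002457 VA  (d) PF = 0.001549 (leading)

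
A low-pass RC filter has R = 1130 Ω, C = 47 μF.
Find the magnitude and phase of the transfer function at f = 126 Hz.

Step 1 — Angular frequency: ω = 2π·126 = 791.7 rad/s.
Step 2 — Transfer function: H(jω) = 1/(1 + jωRC).
Step 3 — Denominator: 1 + jωRC = 1 + j·791.7·1130·4.7e-05 = 1 + j42.05.
Step 4 — H = 0.0005653 - j0.02377.
Step 5 — Magnitude: |H| = 0.02378 (-32.5 dB); phase: φ = -88.6°.

|H| = 0.02378 (-32.5 dB), φ = -88.6°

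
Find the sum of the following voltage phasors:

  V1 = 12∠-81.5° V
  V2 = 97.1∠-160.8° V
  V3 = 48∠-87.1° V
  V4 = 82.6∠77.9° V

Step 1 — Convert each phasor to rectangular form:
  V1 = 12·(cos(-81.5°) + j·sin(-81.5°)) = 1.774 - j11.87 V
  V2 = 97.1·(cos(-160.8°) + j·sin(-160.8°)) = -91.7 - j31.93 V
  V3 = 48·(cos(-87.1°) + j·sin(-87.1°)) = 2.428 - j47.94 V
  V4 = 82.6·(cos(77.9°) + j·sin(77.9°)) = 17.31 + j80.76 V
Step 2 — Sum components: V_total = -70.18 - j10.97 V.
Step 3 — Convert to polar: |V_total| = 71.04 V, ∠V_total = -171.1°.

V_total = 71.04∠-171.1° V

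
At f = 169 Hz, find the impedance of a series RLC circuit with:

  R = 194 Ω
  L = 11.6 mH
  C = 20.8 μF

Step 1 — Angular frequency: ω = 2π·f = 2π·169 = 1062 rad/s.
Step 2 — Component impedances:
  R: Z = R = 194 Ω
  L: Z = jωL = j·1062·0.0116 = 0 + j12.32 Ω
  C: Z = 1/(jωC) = -j/(ω·C) = 0 - j45.28 Ω
Step 3 — Series combination: Z_total = R + L + C = 194 - j32.96 Ω = 196.8∠-9.6° Ω.

Z = 194 - j32.96 Ω = 196.8∠-9.6° Ω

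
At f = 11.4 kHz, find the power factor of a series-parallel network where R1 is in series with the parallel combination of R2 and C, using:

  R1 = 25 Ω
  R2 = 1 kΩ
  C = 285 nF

Step 1 — Angular frequency: ω = 2π·f = 2π·1.14e+04 = 7.163e+04 rad/s.
Step 2 — Component impedances:
  R1: Z = R = 25 Ω
  R2: Z = R = 1000 Ω
  C: Z = 1/(jωC) = -j/(ω·C) = 0 - j48.99 Ω
Step 3 — Parallel branch: R2 || C = 1/(1/R2 + 1/C) = 2.394 - j48.87 Ω.
Step 4 — Series with R1: Z_total = R1 + (R2 || C) = 27.39 - j48.87 Ω = 56.02∠-60.7° Ω.
Step 5 — Power factor: PF = cos(φ) = Re(Z)/|Z| = 27.394/56.023 = 0.489.
Step 6 — Type: Im(Z) = -48.87 ⇒ leading (phase φ = -60.7°).

PF = 0.489 (leading, φ = -60.7°)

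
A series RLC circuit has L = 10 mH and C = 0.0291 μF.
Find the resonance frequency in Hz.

Step 1 — Resonance condition Im(Z)=0 gives ω₀ = 1/√(LC).
Step 2 — ω₀ = 1/√(0.01·2.91e-08) = 5.862e+04 rad/s.
Step 3 — f₀ = ω₀/(2π) = 9330 Hz.

f₀ = 9330 Hz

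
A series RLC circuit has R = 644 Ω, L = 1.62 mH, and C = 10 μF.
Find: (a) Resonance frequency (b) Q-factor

Step 1 — Resonance condition Im(Z)=0 gives ω₀ = 1/√(LC).
Step 2 — ω₀ = 1/√(0.00162·1e-05) = 7857 rad/s.
Step 3 — f₀ = ω₀/(2π) = 1250 Hz.
Step 4 — Series Q: Q = ω₀L/R = 7857·0.00162/644 = 0.01976.

(a) f₀ = 1250 Hz  (b) Q = 0.01976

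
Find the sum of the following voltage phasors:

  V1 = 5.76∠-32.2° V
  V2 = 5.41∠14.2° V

Step 1 — Convert each phasor to rectangular form:
  V1 = 5.76·(cos(-32.2°) + j·sin(-32.2°)) = 4.874 - j3.069 V
  V2 = 5.41·(cos(14.2°) + j·sin(14.2°)) = 5.245 + j1.327 V
Step 2 — Sum components: V_total = 10.12 - j1.742 V.
Step 3 — Convert to polar: |V_total| = 10.27 V, ∠V_total = -9.8°.

V_total = 10.27∠-9.8° V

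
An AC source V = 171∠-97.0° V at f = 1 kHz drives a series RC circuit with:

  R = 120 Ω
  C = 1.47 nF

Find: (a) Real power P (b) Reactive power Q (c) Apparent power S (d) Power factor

Step 1 — Angular frequency: ω = 2π·f = 2π·1000 = 6283 rad/s.
Step 2 — Component impedances:
  R: Z = R = 120 Ω
  C: Z = 1/(jωC) = -j/(ω·C) = 0 - j1.083e+05 Ω
Step 3 — Series combination: Z_total = R + C = 120 - j1.083e+05 Ω = 1.083e+05∠-89.9° Ω.
Step 4 — Source phasor: V = 171∠-97.0° V = -20.84 - j169.7 V.
Step 5 — Current: I = V / Z = 0.001567 - j0.0001942 A = 0.001579∠-7.1° A.
Step 6 — Complex power: S = V·I* = 0.0002993 - j0.2701 VA.
Step 7 — Real power: P = Re(S) = 0.0002993 W.
Step 8 — Reactive power: Q = Im(S) = -0.2701 VAR.
Step 9 — Apparent power: |S| = 0.2701 VA.
Step 10 — Power factor: PF = P/|S| = 0.001108 (leading).

(a) P = 0.0002993 W  (b) Q = -0.2701 VAR  (c) S = 0.2701 VA  (d) PF = 0.001108 (leading)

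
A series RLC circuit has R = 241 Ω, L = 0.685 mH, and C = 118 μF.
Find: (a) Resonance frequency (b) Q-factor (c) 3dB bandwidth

Step 1 — Resonance condition Im(Z)=0 gives ω₀ = 1/√(LC).
Step 2 — ω₀ = 1/√(0.000685·0.000118) = 3517 rad/s.
Step 3 — f₀ = ω₀/(2π) = 559.8 Hz.
Step 4 — Series Q: Q = ω₀L/R = 3517·0.000685/241 = 0.009997.
Step 5 — 3dB bandwidth: Δω = ω₀/Q = 3.518e+05 rad/s; BW = Δω/(2π) = 5.599e+04 Hz.

(a) f₀ = 559.8 Hz  (b) Q = 0.009997  (c) BW = 5.599e+04 Hz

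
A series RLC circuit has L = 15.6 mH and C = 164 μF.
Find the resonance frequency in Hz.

Step 1 — Resonance condition Im(Z)=0 gives ω₀ = 1/√(LC).
Step 2 — ω₀ = 1/√(0.0156·0.000164) = 625.2 rad/s.
Step 3 — f₀ = ω₀/(2π) = 99.5 Hz.

f₀ = 99.5 Hz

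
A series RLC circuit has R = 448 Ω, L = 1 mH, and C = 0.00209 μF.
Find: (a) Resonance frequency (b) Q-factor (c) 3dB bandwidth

Step 1 — Resonance: ω₀ = 1/√(LC) = 1/√(0.001·2.09e-09) = 6.917e+05 rad/s.
Step 2 — f₀ = ω₀/(2π) = 1.101e+05 Hz.
Step 3 — Series Q: Q = ω₀L/R = 6.917e+05·0.001/448 = 1.544.
Step 4 — Bandwidth: Δω = ω₀/Q = 4.48e+05 rad/s; BW = Δω/(2π) = 7.13e+04 Hz.

(a) f₀ = 1.101e+05 Hz  (b) Q = 1.544  (c) BW = 7.13e+04 Hz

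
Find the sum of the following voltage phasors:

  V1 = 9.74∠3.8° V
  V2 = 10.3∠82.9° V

Step 1 — Convert each phasor to rectangular form:
  V1 = 9.74·(cos(3.8°) + j·sin(3.8°)) = 9.719 + j0.6455 V
  V2 = 10.3·(cos(82.9°) + j·sin(82.9°)) = 1.273 + j10.22 V
Step 2 — Sum components: V_total = 10.99 + j10.87 V.
Step 3 — Convert to polar: |V_total| = 15.46 V, ∠V_total = 44.7°.

V_total = 15.46∠44.7° V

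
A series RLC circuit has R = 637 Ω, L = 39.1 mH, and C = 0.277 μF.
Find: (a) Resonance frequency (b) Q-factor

Step 1 — Resonance condition Im(Z)=0 gives ω₀ = 1/√(LC).
Step 2 — ω₀ = 1/√(0.0391·2.77e-07) = 9609 rad/s.
Step 3 — f₀ = ω₀/(2π) = 1529 Hz.
Step 4 — Series Q: Q = ω₀L/R = 9609·0.0391/637 = 0.5898.

(a) f₀ = 1529 Hz  (b) Q = 0.5898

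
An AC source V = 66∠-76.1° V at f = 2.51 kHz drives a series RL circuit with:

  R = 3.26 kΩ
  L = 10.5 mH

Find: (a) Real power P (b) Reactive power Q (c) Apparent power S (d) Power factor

Step 1 — Angular frequency: ω = 2π·f = 2π·2510 = 1.577e+04 rad/s.
Step 2 — Component impedances:
  R: Z = R = 3260 Ω
  L: Z = jωL = j·1.577e+04·0.0105 = 0 + j165.6 Ω
Step 3 — Series combination: Z_total = R + L = 3260 + j165.6 Ω = 3264∠2.9° Ω.
Step 4 — Source phasor: V = 66∠-76.1° V = 15.86 - j64.07 V.
Step 5 — Current: I = V / Z = 0.003855 - j0.01985 A = 0.02022∠-79.0° A.
Step 6 — Complex power: S = V·I* = 1.333 + j0.0677 VA.
Step 7 — Real power: P = Re(S) = 1.333 W.
Step 8 — Reactive power: Q = Im(S) = 0.0677 VAR.
Step 9 — Apparent power: |S| = 1.334 VA.
Step 10 — Power factor: PF = P/|S| = 0.9987 (lagging).

(a) P = 1.333 W  (b) Q = 0.0677 VAR  (c) S = 1.334 VA  (d) PF = 0.9987 (lagging)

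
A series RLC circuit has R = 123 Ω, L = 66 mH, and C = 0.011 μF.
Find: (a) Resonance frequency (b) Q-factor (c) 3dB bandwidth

Step 1 — Resonance condition Im(Z)=0 gives ω₀ = 1/√(LC).
Step 2 — ω₀ = 1/√(0.066·1.1e-08) = 3.711e+04 rad/s.
Step 3 — f₀ = ω₀/(2π) = 5907 Hz.
Step 4 — Series Q: Q = ω₀L/R = 3.711e+04·0.066/123 = 19.91.
Step 5 — 3dB bandwidth: Δω = ω₀/Q = 1864 rad/s; BW = Δω/(2π) = 296.6 Hz.

(a) f₀ = 5907 Hz  (b) Q = 19.91  (c) BW = 296.6 Hz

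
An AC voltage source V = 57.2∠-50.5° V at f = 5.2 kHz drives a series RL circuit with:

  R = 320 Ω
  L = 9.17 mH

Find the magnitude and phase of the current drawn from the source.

Step 1 — Angular frequency: ω = 2π·f = 2π·5200 = 3.267e+04 rad/s.
Step 2 — Component impedances:
  R: Z = R = 320 Ω
  L: Z = jωL = j·3.267e+04·0.00917 = 0 + j299.6 Ω
Step 3 — Series combination: Z_total = R + L = 320 + j299.6 Ω = 438.4∠43.1° Ω.
Step 4 — Source phasor: V = 57.2∠-50.5° V = 36.38 - j44.14 V.
Step 5 — Ohm's law: I = V / Z_total = (36.38 - j44.14) / (320 + j299.6) = -0.008227 - j0.1302 A.
Step 6 — Convert to polar: |I| = 0.1305 A, ∠I = -93.6°.

I = 0.1305∠-93.6° A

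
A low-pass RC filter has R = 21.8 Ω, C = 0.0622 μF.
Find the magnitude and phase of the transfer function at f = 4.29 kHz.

Step 1 — Angular frequency: ω = 2π·4290 = 2.695e+04 rad/s.
Step 2 — Transfer function: H(jω) = 1/(1 + jωRC).
Step 3 — Denominator: 1 + jωRC = 1 + j·2.695e+04·21.8·6.22e-08 = 1 + j0.03655.
Step 4 — H = 0.9987 - j0.0365.
Step 5 — Magnitude: |H| = 0.9993 (-0.0 dB); phase: φ = -2.1°.

|H| = 0.9993 (-0.0 dB), φ = -2.1°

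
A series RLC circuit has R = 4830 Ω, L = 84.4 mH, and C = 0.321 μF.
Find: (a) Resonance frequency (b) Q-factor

Step 1 — Resonance condition Im(Z)=0 gives ω₀ = 1/√(LC).
Step 2 — ω₀ = 1/√(0.0844·3.21e-07) = 6075 rad/s.
Step 3 — f₀ = ω₀/(2π) = 966.9 Hz.
Step 4 — Series Q: Q = ω₀L/R = 6075·0.0844/4830 = 0.1062.

(a) f₀ = 966.9 Hz  (b) Q = 0.1062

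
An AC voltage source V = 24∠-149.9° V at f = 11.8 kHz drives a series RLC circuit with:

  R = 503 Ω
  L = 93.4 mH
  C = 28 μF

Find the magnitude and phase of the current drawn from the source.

Step 1 — Angular frequency: ω = 2π·f = 2π·1.18e+04 = 7.414e+04 rad/s.
Step 2 — Component impedances:
  R: Z = R = 503 Ω
  L: Z = jωL = j·7.414e+04·0.0934 = 0 + j6925 Ω
  C: Z = 1/(jωC) = -j/(ω·C) = 0 - j0.4817 Ω
Step 3 — Series combination: Z_total = R + L + C = 503 + j6924 Ω = 6943∠85.8° Ω.
Step 4 — Source phasor: V = 24∠-149.9° V = -20.76 - j12.04 V.
Step 5 — Ohm's law: I = V / Z_total = (-20.76 - j12.04) / (503 + j6924) = -0.001946 + j0.002857 A.
Step 6 — Convert to polar: |I| = 0.003457 A, ∠I = 124.3°.

I = 0.003457∠124.3° A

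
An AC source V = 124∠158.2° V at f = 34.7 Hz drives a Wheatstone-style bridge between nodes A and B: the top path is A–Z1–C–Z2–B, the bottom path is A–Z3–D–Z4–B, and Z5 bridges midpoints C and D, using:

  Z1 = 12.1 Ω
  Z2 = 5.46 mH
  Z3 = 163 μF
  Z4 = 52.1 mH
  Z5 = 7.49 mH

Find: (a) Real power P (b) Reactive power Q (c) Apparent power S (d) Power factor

Step 1 — Angular frequency: ω = 2π·f = 2π·34.7 = 218 rad/s.
Step 2 — Component impedances:
  Z1: Z = R = 12.1 Ω
  Z2: Z = jωL = j·218·0.00546 = 0 + j1.19 Ω
  Z3: Z = 1/(jωC) = -j/(ω·C) = 0 - j28.14 Ω
  Z4: Z = jωL = j·218·0.0521 = 0 + j11.36 Ω
  Z5: Z = jωL = j·218·0.00749 = 0 + j1.633 Ω
Step 3 — Bridge requires nodal analysis (the Z5 bridge couples midpoints C and D, so the two paths cannot be reduced to a simple series/parallel combination). Setting node B to ground and injecting 1 A at node A, the 3-node admittance system at A, C, D solves to V_A = Z_AB = 10.14 - j3.506 Ω = 10.73∠-19.1° Ω.
Step 4 — Source phasor: V = 124∠158.2° V = -115.1 + j46.05 V.
Step 5 — Current: I = V / Z = -11.54 + j0.5505 A = 11.56∠177.3° A.
Step 6 — Complex power: S = V·I* = 1354 - j468.2 VA.
Step 7 — Real power: P = Re(S) = 1354 W.
Step 8 — Reactive power: Q = Im(S) = -468.2 VAR.
Step 9 — Apparent power: |S| = 1433 VA.
Step 10 — Power factor: PF = P/|S| = 0.9451 (leading).

(a) P = 1354 W  (b) Q = -468.2 VAR  (c) S = 1433 VA  (d) PF = 0.9451 (leading)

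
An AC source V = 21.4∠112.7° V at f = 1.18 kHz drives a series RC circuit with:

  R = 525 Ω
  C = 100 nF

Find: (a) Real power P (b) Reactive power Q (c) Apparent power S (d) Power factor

Step 1 — Angular frequency: ω = 2π·f = 2π·1180 = 7414 rad/s.
Step 2 — Component impedances:
  R: Z = R = 525 Ω
  C: Z = 1/(jωC) = -j/(ω·C) = 0 - j1349 Ω
Step 3 — Series combination: Z_total = R + C = 525 - j1349 Ω = 1447∠-68.7° Ω.
Step 4 — Source phasor: V = 21.4∠112.7° V = -8.258 + j19.74 V.
Step 5 — Current: I = V / Z = -0.01478 - j0.0003695 A = 0.01479∠-178.6° A.
Step 6 — Complex power: S = V·I* = 0.1148 - j0.2949 VA.
Step 7 — Real power: P = Re(S) = 0.1148 W.
Step 8 — Reactive power: Q = Im(S) = -0.2949 VAR.
Step 9 — Apparent power: |S| = 0.3164 VA.
Step 10 — Power factor: PF = P/|S| = 0.3627 (leading).

(a) P = 0.1148 W  (b) Q = -0.2949 VAR  (c) S = 0.3164 VA  (d) PF = 0.3627 (leading)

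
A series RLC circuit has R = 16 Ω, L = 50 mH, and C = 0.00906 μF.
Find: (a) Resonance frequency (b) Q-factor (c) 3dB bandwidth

Step 1 — Resonance: ω₀ = 1/√(LC) = 1/√(0.05·9.06e-09) = 4.698e+04 rad/s.
Step 2 — f₀ = ω₀/(2π) = 7478 Hz.
Step 3 — Series Q: Q = ω₀L/R = 4.698e+04·0.05/16 = 146.8.
Step 4 — Bandwidth: Δω = ω₀/Q = 320 rad/s; BW = Δω/(2π) = 50.93 Hz.

(a) f₀ = 7478 Hz  (b) Q = 146.8  (c) BW = 50.93 Hz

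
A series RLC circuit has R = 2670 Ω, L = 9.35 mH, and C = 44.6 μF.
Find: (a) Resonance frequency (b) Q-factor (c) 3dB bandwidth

Step 1 — Resonance condition Im(Z)=0 gives ω₀ = 1/√(LC).
Step 2 — ω₀ = 1/√(0.00935·4.46e-05) = 1549 rad/s.
Step 3 — f₀ = ω₀/(2π) = 246.5 Hz.
Step 4 — Series Q: Q = ω₀L/R = 1549·0.00935/2670 = 0.005423.
Step 5 — 3dB bandwidth: Δω = ω₀/Q = 2.856e+05 rad/s; BW = Δω/(2π) = 4.545e+04 Hz.

(a) f₀ = 246.5 Hz  (b) Q = 0.005423  (c) BW = 4.545e+04 Hz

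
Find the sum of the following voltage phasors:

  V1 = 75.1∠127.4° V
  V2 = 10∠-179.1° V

Step 1 — Convert each phasor to rectangular form:
  V1 = 75.1·(cos(127.4°) + j·sin(127.4°)) = -45.61 + j59.66 V
  V2 = 10·(cos(-179.1°) + j·sin(-179.1°)) = -9.999 - j0.1571 V
Step 2 — Sum components: V_total = -55.61 + j59.5 V.
Step 3 — Convert to polar: |V_total| = 81.45 V, ∠V_total = 133.1°.

V_total = 81.45∠133.1° V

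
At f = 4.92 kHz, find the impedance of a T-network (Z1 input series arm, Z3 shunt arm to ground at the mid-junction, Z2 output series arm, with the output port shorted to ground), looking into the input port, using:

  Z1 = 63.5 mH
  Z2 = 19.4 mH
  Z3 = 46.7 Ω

Step 1 — Angular frequency: ω = 2π·f = 2π·4920 = 3.091e+04 rad/s.
Step 2 — Component impedances:
  Z1: Z = jωL = j·3.091e+04·0.0635 = 0 + j1963 Ω
  Z2: Z = jωL = j·3.091e+04·0.0194 = 0 + j599.7 Ω
  Z3: Z = R = 46.7 Ω
Step 3 — With the output port shorted to ground, the output series arm Z2 runs from the junction to ground; the shunt arm Z3 also runs from the junction to ground. They appear in parallel: Z3 || Z2 = 46.42 + j3.615 Ω.
Step 4 — Series with input arm Z1: Z_in = Z1 + (Z3 || Z2) = 46.42 + j1967 Ω = 1967∠88.6° Ω.

Z = 46.42 + j1967 Ω = 1967∠88.6° Ω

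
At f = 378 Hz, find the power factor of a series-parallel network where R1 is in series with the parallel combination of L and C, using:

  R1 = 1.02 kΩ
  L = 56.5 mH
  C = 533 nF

Step 1 — Angular frequency: ω = 2π·f = 2π·378 = 2375 rad/s.
Step 2 — Component impedances:
  R1: Z = R = 1020 Ω
  L: Z = jωL = j·2375·0.0565 = 0 + j134.2 Ω
  C: Z = 1/(jωC) = -j/(ω·C) = 0 - j790 Ω
Step 3 — Parallel branch: L || C = 1/(1/L + 1/C) = 0 + j161.6 Ω.
Step 4 — Series with R1: Z_total = R1 + (L || C) = 1020 + j161.6 Ω = 1033∠9.0° Ω.
Step 5 — Power factor: PF = cos(φ) = Re(Z)/|Z| = 1020/1032.7 = 0.9877.
Step 6 — Type: Im(Z) = 161.6 ⇒ lagging (phase φ = 9.0°).

PF = 0.9877 (lagging, φ = 9.0°)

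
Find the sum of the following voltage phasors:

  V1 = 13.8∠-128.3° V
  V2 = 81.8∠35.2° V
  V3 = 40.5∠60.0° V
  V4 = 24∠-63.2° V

Step 1 — Convert each phasor to rectangular form:
  V1 = 13.8·(cos(-128.3°) + j·sin(-128.3°)) = -8.553 - j10.83 V
  V2 = 81.8·(cos(35.2°) + j·sin(35.2°)) = 66.84 + j47.15 V
  V3 = 40.5·(cos(60.0°) + j·sin(60.0°)) = 20.25 + j35.07 V
  V4 = 24·(cos(-63.2°) + j·sin(-63.2°)) = 10.82 - j21.42 V
Step 2 — Sum components: V_total = 89.36 + j49.97 V.
Step 3 — Convert to polar: |V_total| = 102.4 V, ∠V_total = 29.2°.

V_total = 102.4∠29.2° V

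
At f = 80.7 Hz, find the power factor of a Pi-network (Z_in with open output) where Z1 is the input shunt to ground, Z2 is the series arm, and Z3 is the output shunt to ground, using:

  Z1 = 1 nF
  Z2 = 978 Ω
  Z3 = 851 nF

Step 1 — Angular frequency: ω = 2π·f = 2π·80.7 = 507.1 rad/s.
Step 2 — Component impedances:
  Z1: Z = 1/(jωC) = -j/(ω·C) = 0 - j1.972e+06 Ω
  Z2: Z = R = 978 Ω
  Z3: Z = 1/(jωC) = -j/(ω·C) = 0 - j2317 Ω
Step 3 — With open output, the series arm Z2 and the output shunt Z3 appear in series to ground: Z2 + Z3 = 978 - j2317 Ω.
Step 4 — Parallel with input shunt Z1: Z_in = Z1 || (Z2 + Z3) = 975.7 - j2315 Ω = 2512∠-67.1° Ω.
Step 5 — Power factor: PF = cos(φ) = Re(Z)/|Z| = 975.705/2512.44 = 0.3883.
Step 6 — Type: Im(Z) = -2315 ⇒ leading (phase φ = -67.1°).

PF = 0.3883 (leading, φ = -67.1°)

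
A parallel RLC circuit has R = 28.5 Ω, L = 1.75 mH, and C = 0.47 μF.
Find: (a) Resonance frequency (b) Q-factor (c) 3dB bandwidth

Step 1 — Resonance: ω₀ = 1/√(LC) = 1/√(0.00175·4.7e-07) = 3.487e+04 rad/s.
Step 2 — f₀ = ω₀/(2π) = 5549 Hz.
Step 3 — Parallel Q: Q = R/(ω₀L) = 28.5/(3.487e+04·0.00175) = 0.4671.
Step 4 — Bandwidth: Δω = ω₀/Q = 7.465e+04 rad/s; BW = Δω/(2π) = 1.188e+04 Hz.

(a) f₀ = 5549 Hz  (b) Q = 0.4671  (c) BW = 1.188e+04 Hz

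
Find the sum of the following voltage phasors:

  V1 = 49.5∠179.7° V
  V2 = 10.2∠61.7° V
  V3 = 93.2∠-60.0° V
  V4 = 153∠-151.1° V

Step 1 — Convert each phasor to rectangular form:
  V1 = 49.5·(cos(179.7°) + j·sin(179.7°)) = -49.5 + j0.2592 V
  V2 = 10.2·(cos(61.7°) + j·sin(61.7°)) = 4.836 + j8.981 V
  V3 = 93.2·(cos(-60.0°) + j·sin(-60.0°)) = 46.6 - j80.71 V
  V4 = 153·(cos(-151.1°) + j·sin(-151.1°)) = -133.9 - j73.94 V
Step 2 — Sum components: V_total = -132 - j145.4 V.
Step 3 — Convert to polar: |V_total| = 196.4 V, ∠V_total = -132.2°.

V_total = 196.4∠-132.2° V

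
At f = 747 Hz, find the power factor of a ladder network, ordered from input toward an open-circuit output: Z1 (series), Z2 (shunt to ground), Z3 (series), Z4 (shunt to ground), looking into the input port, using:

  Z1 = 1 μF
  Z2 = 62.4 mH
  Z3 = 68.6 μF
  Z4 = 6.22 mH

Step 1 — Angular frequency: ω = 2π·f = 2π·747 = 4694 rad/s.
Step 2 — Component impedances:
  Z1: Z = 1/(jωC) = -j/(ω·C) = 0 - j213.1 Ω
  Z2: Z = jωL = j·4694·0.0624 = 0 + j292.9 Ω
  Z3: Z = 1/(jωC) = -j/(ω·C) = 0 - j3.106 Ω
  Z4: Z = jωL = j·4694·0.00622 = 0 + j29.19 Ω
Step 3 — Ladder network (open output): work backward from the far end, alternating series and parallel combinations. Z_in = 0 - j189.1 Ω = 189.1∠-90.0° Ω.
Step 4 — Power factor: PF = cos(φ) = Re(Z)/|Z| = 0/189.1 = 0.
Step 5 — Type: Im(Z) = -189.1 ⇒ leading (phase φ = -90.0°).

PF = 0 (leading, φ = -90.0°)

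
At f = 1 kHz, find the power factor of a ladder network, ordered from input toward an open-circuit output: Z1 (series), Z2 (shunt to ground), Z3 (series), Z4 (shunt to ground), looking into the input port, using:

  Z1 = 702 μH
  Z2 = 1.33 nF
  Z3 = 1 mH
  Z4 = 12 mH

Step 1 — Angular frequency: ω = 2π·f = 2π·1000 = 6283 rad/s.
Step 2 — Component impedances:
  Z1: Z = jωL = j·6283·0.000702 = 0 + j4.411 Ω
  Z2: Z = 1/(jωC) = -j/(ω·C) = 0 - j1.197e+05 Ω
  Z3: Z = jωL = j·6283·0.001 = 0 + j6.283 Ω
  Z4: Z = jωL = j·6283·0.012 = 0 + j75.4 Ω
Step 3 — Ladder network (open output): work backward from the far end, alternating series and parallel combinations. Z_in = 0 + j86.15 Ω = 86.15∠90.0° Ω.
Step 4 — Power factor: PF = cos(φ) = Re(Z)/|Z| = 0/86.15 = 0.
Step 5 — Type: Im(Z) = 86.15 ⇒ lagging (phase φ = 90.0°).

PF = 0 (lagging, φ = 90.0°)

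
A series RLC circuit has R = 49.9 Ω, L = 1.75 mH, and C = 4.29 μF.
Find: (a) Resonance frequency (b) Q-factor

Step 1 — Resonance condition Im(Z)=0 gives ω₀ = 1/√(LC).
Step 2 — ω₀ = 1/√(0.00175·4.29e-06) = 1.154e+04 rad/s.
Step 3 — f₀ = ω₀/(2π) = 1837 Hz.
Step 4 — Series Q: Q = ω₀L/R = 1.154e+04·0.00175/49.9 = 0.4048.

(a) f₀ = 1837 Hz  (b) Q = 0.4048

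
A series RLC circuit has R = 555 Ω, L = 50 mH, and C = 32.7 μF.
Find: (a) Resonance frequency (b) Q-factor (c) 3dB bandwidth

Step 1 — Resonance: ω₀ = 1/√(LC) = 1/√(0.05·3.27e-05) = 782.1 rad/s.
Step 2 — f₀ = ω₀/(2π) = 124.5 Hz.
Step 3 — Series Q: Q = ω₀L/R = 782.1·0.05/555 = 0.07046.
Step 4 — Bandwidth: Δω = ω₀/Q = 1.11e+04 rad/s; BW = Δω/(2π) = 1767 Hz.

(a) f₀ = 124.5 Hz  (b) Q = 0.07046  (c) BW = 1767 Hz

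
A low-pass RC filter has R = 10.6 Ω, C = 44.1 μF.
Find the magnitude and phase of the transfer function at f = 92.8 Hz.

Step 1 — Angular frequency: ω = 2π·92.8 = 583.1 rad/s.
Step 2 — Transfer function: H(jω) = 1/(1 + jωRC).
Step 3 — Denominator: 1 + jωRC = 1 + j·583.1·10.6·4.41e-05 = 1 + j0.2726.
Step 4 — H = 0.9308 - j0.2537.
Step 5 — Magnitude: |H| = 0.9648 (-0.3 dB); phase: φ = -15.2°.

|H| = 0.9648 (-0.3 dB), φ = -15.2°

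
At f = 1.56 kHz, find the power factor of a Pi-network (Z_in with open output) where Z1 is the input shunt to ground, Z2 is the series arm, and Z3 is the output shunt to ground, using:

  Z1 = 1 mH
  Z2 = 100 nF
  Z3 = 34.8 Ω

Step 1 — Angular frequency: ω = 2π·f = 2π·1560 = 9802 rad/s.
Step 2 — Component impedances:
  Z1: Z = jωL = j·9802·0.001 = 0 + j9.802 Ω
  Z2: Z = 1/(jωC) = -j/(ω·C) = 0 - j1020 Ω
  Z3: Z = R = 34.8 Ω
Step 3 — With open output, the series arm Z2 and the output shunt Z3 appear in series to ground: Z2 + Z3 = 34.8 - j1020 Ω.
Step 4 — Parallel with input shunt Z1: Z_in = Z1 || (Z2 + Z3) = 0.003271 + j9.897 Ω = 9.897∠90.0° Ω.
Step 5 — Power factor: PF = cos(φ) = Re(Z)/|Z| = 0.003271/9.897 = 0.0003305.
Step 6 — Type: Im(Z) = 9.897 ⇒ lagging (phase φ = 90.0°).

PF = 0.0003305 (lagging, φ = 90.0°)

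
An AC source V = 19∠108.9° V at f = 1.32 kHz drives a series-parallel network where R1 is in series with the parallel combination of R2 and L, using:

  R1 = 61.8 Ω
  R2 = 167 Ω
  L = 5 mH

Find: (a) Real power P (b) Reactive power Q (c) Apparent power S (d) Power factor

Step 1 — Angular frequency: ω = 2π·f = 2π·1320 = 8294 rad/s.
Step 2 — Component impedances:
  R1: Z = R = 61.8 Ω
  R2: Z = R = 167 Ω
  L: Z = jωL = j·8294·0.005 = 0 + j41.47 Ω
Step 3 — Parallel branch: R2 || L = 1/(1/R2 + 1/L) = 9.699 + j39.06 Ω.
Step 4 — Series with R1: Z_total = R1 + (R2 || L) = 71.5 + j39.06 Ω = 81.47∠28.6° Ω.
Step 5 — Source phasor: V = 19∠108.9° V = -6.154 + j17.98 V.
Step 6 — Current: I = V / Z = 0.03949 + j0.2298 A = 0.2332∠80.3° A.
Step 7 — Complex power: S = V·I* = 3.888 + j2.124 VA.
Step 8 — Real power: P = Re(S) = 3.888 W.
Step 9 — Reactive power: Q = Im(S) = 2.124 VAR.
Step 10 — Apparent power: |S| = 4.431 VA.
Step 11 — Power factor: PF = P/|S| = 0.8776 (lagging).

(a) P = 3.888 W  (b) Q = 2.124 VAR  (c) S = 4.431 VA  (d) PF = 0.8776 (lagging)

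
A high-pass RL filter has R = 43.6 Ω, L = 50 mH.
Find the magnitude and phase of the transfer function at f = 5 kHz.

Step 1 — Angular frequency: ω = 2π·5000 = 3.142e+04 rad/s.
Step 2 — Transfer function: H(jω) = jωL/(R + jωL).
Step 3 — Numerator jωL = j·1571; denominator R + jωL = 43.6 + j1571.
Step 4 — H = 0.9992 + j0.02774.
Step 5 — Magnitude: |H| = 0.9996 (-0.0 dB); phase: φ = 1.6°.

|H| = 0.9996 (-0.0 dB), φ = 1.6°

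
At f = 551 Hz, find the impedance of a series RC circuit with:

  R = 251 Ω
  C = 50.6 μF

Step 1 — Angular frequency: ω = 2π·f = 2π·551 = 3462 rad/s.
Step 2 — Component impedances:
  R: Z = R = 251 Ω
  C: Z = 1/(jωC) = -j/(ω·C) = 0 - j5.708 Ω
Step 3 — Series combination: Z_total = R + C = 251 - j5.708 Ω = 251.1∠-1.3° Ω.

Z = 251 - j5.708 Ω = 251.1∠-1.3° Ω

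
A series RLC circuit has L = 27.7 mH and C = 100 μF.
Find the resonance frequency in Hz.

Step 1 — Resonance condition Im(Z)=0 gives ω₀ = 1/√(LC).
Step 2 — ω₀ = 1/√(0.0277·0.0001) = 600.8 rad/s.
Step 3 — f₀ = ω₀/(2π) = 95.63 Hz.

f₀ = 95.63 Hz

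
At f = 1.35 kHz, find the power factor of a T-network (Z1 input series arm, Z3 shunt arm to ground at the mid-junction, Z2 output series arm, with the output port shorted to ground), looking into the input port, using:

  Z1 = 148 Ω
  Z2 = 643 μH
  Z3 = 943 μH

Step 1 — Angular frequency: ω = 2π·f = 2π·1350 = 8482 rad/s.
Step 2 — Component impedances:
  Z1: Z = R = 148 Ω
  Z2: Z = jωL = j·8482·0.000643 = 0 + j5.454 Ω
  Z3: Z = jωL = j·8482·0.000943 = 0 + j7.999 Ω
Step 3 — With the output port shorted to ground, the output series arm Z2 runs from the junction to ground; the shunt arm Z3 also runs from the junction to ground. They appear in parallel: Z3 || Z2 = 0 + j3.243 Ω.
Step 4 — Series with input arm Z1: Z_in = Z1 + (Z3 || Z2) = 148 + j3.243 Ω = 148∠1.3° Ω.
Step 5 — Power factor: PF = cos(φ) = Re(Z)/|Z| = 148/148.036 = 0.9998.
Step 6 — Type: Im(Z) = 3.243 ⇒ lagging (phase φ = 1.3°).

PF = 0.9998 (lagging, φ = 1.3°)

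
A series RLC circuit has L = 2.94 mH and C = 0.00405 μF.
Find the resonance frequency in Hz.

Step 1 — Resonance condition Im(Z)=0 gives ω₀ = 1/√(LC).
Step 2 — ω₀ = 1/√(0.00294·4.05e-09) = 2.898e+05 rad/s.
Step 3 — f₀ = ω₀/(2π) = 4.612e+04 Hz.

f₀ = 4.612e+04 Hz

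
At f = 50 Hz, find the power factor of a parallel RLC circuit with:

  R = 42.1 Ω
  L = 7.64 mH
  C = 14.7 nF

Step 1 — Angular frequency: ω = 2π·f = 2π·50 = 314.2 rad/s.
Step 2 — Component impedances:
  R: Z = R = 42.1 Ω
  L: Z = jωL = j·314.2·0.00764 = 0 + j2.4 Ω
  C: Z = 1/(jωC) = -j/(ω·C) = 0 - j2.165e+05 Ω
Step 3 — Parallel combination: 1/Z_total = 1/R + 1/L + 1/C; Z_total = 0.1364 + j2.392 Ω = 2.396∠86.7° Ω.
Step 4 — Power factor: PF = cos(φ) = Re(Z)/|Z| = 0.1364/2.3963 = 0.05692.
Step 5 — Type: Im(Z) = 2.392 ⇒ lagging (phase φ = 86.7°).

PF = 0.05692 (lagging, φ = 86.7°)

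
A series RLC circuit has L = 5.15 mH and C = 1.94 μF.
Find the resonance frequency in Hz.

Step 1 — Resonance condition Im(Z)=0 gives ω₀ = 1/√(LC).
Step 2 — ω₀ = 1/√(0.00515·1.94e-06) = 1e+04 rad/s.
Step 3 — f₀ = ω₀/(2π) = 1592 Hz.

f₀ = 1592 Hz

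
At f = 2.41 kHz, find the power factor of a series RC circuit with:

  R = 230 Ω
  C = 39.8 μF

Step 1 — Angular frequency: ω = 2π·f = 2π·2410 = 1.514e+04 rad/s.
Step 2 — Component impedances:
  R: Z = R = 230 Ω
  C: Z = 1/(jωC) = -j/(ω·C) = 0 - j1.659 Ω
Step 3 — Series combination: Z_total = R + C = 230 - j1.659 Ω = 230∠-0.4° Ω.
Step 4 — Power factor: PF = cos(φ) = Re(Z)/|Z| = 230/230 = 1.
Step 5 — Type: Im(Z) = -1.659 ⇒ leading (phase φ = -0.4°).

PF = 1 (leading, φ = -0.4°)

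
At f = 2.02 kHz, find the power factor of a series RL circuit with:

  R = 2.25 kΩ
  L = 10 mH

Step 1 — Angular frequency: ω = 2π·f = 2π·2020 = 1.269e+04 rad/s.
Step 2 — Component impedances:
  R: Z = R = 2250 Ω
  L: Z = jωL = j·1.269e+04·0.01 = 0 + j126.9 Ω
Step 3 — Series combination: Z_total = R + L = 2250 + j126.9 Ω = 2254∠3.2° Ω.
Step 4 — Power factor: PF = cos(φ) = Re(Z)/|Z| = 2250/2253.6 = 0.9984.
Step 5 — Type: Im(Z) = 126.9 ⇒ lagging (phase φ = 3.2°).

PF = 0.9984 (lagging, φ = 3.2°)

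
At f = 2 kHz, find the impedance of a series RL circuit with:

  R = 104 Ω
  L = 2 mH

Step 1 — Angular frequency: ω = 2π·f = 2π·2000 = 1.257e+04 rad/s.
Step 2 — Component impedances:
  R: Z = R = 104 Ω
  L: Z = jωL = j·1.257e+04·0.002 = 0 + j25.13 Ω
Step 3 — Series combination: Z_total = R + L = 104 + j25.13 Ω = 107∠13.6° Ω.

Z = 104 + j25.13 Ω = 107∠13.6° Ω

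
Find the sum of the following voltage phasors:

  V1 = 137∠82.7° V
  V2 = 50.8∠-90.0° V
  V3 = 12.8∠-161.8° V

Step 1 — Convert each phasor to rectangular form:
  V1 = 137·(cos(82.7°) + j·sin(82.7°)) = 17.41 + j135.9 V
  V2 = 50.8·(cos(-90.0°) + j·sin(-90.0°)) = 0 - j50.8 V
  V3 = 12.8·(cos(-161.8°) + j·sin(-161.8°)) = -12.16 - j3.998 V
Step 2 — Sum components: V_total = 5.248 + j81.09 V.
Step 3 — Convert to polar: |V_total| = 81.26 V, ∠V_total = 86.3°.

V_total = 81.26∠86.3° V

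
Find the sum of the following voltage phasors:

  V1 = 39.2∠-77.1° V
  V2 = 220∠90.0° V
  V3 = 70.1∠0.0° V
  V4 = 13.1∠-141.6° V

Step 1 — Convert each phasor to rectangular form:
  V1 = 39.2·(cos(-77.1°) + j·sin(-77.1°)) = 8.751 - j38.21 V
  V2 = 220·(cos(90.0°) + j·sin(90.0°)) = 0 + j220 V
  V3 = 70.1·(cos(0.0°) + j·sin(0.0°)) = 70.1 V
  V4 = 13.1·(cos(-141.6°) + j·sin(-141.6°)) = -10.27 - j8.137 V
Step 2 — Sum components: V_total = 68.59 + j173.7 V.
Step 3 — Convert to polar: |V_total| = 186.7 V, ∠V_total = 68.4°.

V_total = 186.7∠68.4° V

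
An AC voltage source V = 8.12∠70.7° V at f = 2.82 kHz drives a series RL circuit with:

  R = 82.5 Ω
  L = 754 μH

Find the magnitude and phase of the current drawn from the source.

Step 1 — Angular frequency: ω = 2π·f = 2π·2820 = 1.772e+04 rad/s.
Step 2 — Component impedances:
  R: Z = R = 82.5 Ω
  L: Z = jωL = j·1.772e+04·0.000754 = 0 + j13.36 Ω
Step 3 — Series combination: Z_total = R + L = 82.5 + j13.36 Ω = 83.57∠9.2° Ω.
Step 4 — Source phasor: V = 8.12∠70.7° V = 2.684 + j7.664 V.
Step 5 — Ohm's law: I = V / Z_total = (2.684 + j7.664) / (82.5 + j13.36) = 0.04636 + j0.08539 A.
Step 6 — Convert to polar: |I| = 0.09716 A, ∠I = 61.5°.

I = 0.09716∠61.5° A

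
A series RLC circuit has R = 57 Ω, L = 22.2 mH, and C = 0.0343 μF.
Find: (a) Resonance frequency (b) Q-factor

Step 1 — Resonance condition Im(Z)=0 gives ω₀ = 1/√(LC).
Step 2 — ω₀ = 1/√(0.0222·3.43e-08) = 3.624e+04 rad/s.
Step 3 — f₀ = ω₀/(2π) = 5768 Hz.
Step 4 — Series Q: Q = ω₀L/R = 3.624e+04·0.0222/57 = 14.11.

(a) f₀ = 5768 Hz  (b) Q = 14.11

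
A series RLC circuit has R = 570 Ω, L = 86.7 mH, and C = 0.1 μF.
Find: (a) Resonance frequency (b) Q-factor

Step 1 — Resonance condition Im(Z)=0 gives ω₀ = 1/√(LC).
Step 2 — ω₀ = 1/√(0.0867·1e-07) = 1.074e+04 rad/s.
Step 3 — f₀ = ω₀/(2π) = 1709 Hz.
Step 4 — Series Q: Q = ω₀L/R = 1.074e+04·0.0867/570 = 1.634.

(a) f₀ = 1709 Hz  (b) Q = 1.634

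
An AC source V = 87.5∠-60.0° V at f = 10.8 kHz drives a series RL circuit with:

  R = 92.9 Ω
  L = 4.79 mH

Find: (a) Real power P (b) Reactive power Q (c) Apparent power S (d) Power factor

Step 1 — Angular frequency: ω = 2π·f = 2π·1.08e+04 = 6.786e+04 rad/s.
Step 2 — Component impedances:
  R: Z = R = 92.9 Ω
  L: Z = jωL = j·6.786e+04·0.00479 = 0 + j325 Ω
Step 3 — Series combination: Z_total = R + L = 92.9 + j325 Ω = 338.1∠74.0° Ω.
Step 4 — Source phasor: V = 87.5∠-60.0° V = 43.75 - j75.78 V.
Step 5 — Current: I = V / Z = -0.18 - j0.186 A = 0.2588∠-134.0° A.
Step 6 — Complex power: S = V·I* = 6.224 + j21.78 VA.
Step 7 — Real power: P = Re(S) = 6.224 W.
Step 8 — Reactive power: Q = Im(S) = 21.78 VAR.
Step 9 — Apparent power: |S| = 22.65 VA.
Step 10 — Power factor: PF = P/|S| = 0.2748 (lagging).

(a) P = 6.224 W  (b) Q = 21.78 VAR  (c) S = 22.65 VA  (d) PF = 0.2748 (lagging)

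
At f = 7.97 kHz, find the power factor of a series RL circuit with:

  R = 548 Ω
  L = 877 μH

Step 1 — Angular frequency: ω = 2π·f = 2π·7970 = 5.008e+04 rad/s.
Step 2 — Component impedances:
  R: Z = R = 548 Ω
  L: Z = jωL = j·5.008e+04·0.000877 = 0 + j43.92 Ω
Step 3 — Series combination: Z_total = R + L = 548 + j43.92 Ω = 549.8∠4.6° Ω.
Step 4 — Power factor: PF = cos(φ) = Re(Z)/|Z| = 548/549.76 = 0.9968.
Step 5 — Type: Im(Z) = 43.92 ⇒ lagging (phase φ = 4.6°).

PF = 0.9968 (lagging, φ = 4.6°)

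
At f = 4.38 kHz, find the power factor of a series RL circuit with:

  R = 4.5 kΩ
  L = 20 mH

Step 1 — Angular frequency: ω = 2π·f = 2π·4380 = 2.752e+04 rad/s.
Step 2 — Component impedances:
  R: Z = R = 4500 Ω
  L: Z = jωL = j·2.752e+04·0.02 = 0 + j550.4 Ω
Step 3 — Series combination: Z_total = R + L = 4500 + j550.4 Ω = 4534∠7.0° Ω.
Step 4 — Power factor: PF = cos(φ) = Re(Z)/|Z| = 4500/4533.5 = 0.9926.
Step 5 — Type: Im(Z) = 550.4 ⇒ lagging (phase φ = 7.0°).

PF = 0.9926 (lagging, φ = 7.0°)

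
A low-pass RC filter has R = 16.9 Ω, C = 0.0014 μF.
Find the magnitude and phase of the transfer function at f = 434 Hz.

Step 1 — Angular frequency: ω = 2π·434 = 2727 rad/s.
Step 2 — Transfer function: H(jω) = 1/(1 + jωRC).
Step 3 — Denominator: 1 + jωRC = 1 + j·2727·16.9·1.4e-09 = 1 + j6.452e-05.
Step 4 — H = 1 - j6.452e-05.
Step 5 — Magnitude: |H| = 1 (-0.0 dB); phase: φ = -0.0°.

|H| = 1 (-0.0 dB), φ = -0.0°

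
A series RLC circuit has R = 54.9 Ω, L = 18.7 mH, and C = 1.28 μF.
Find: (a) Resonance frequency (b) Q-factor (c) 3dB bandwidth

Step 1 — Resonance: ω₀ = 1/√(LC) = 1/√(0.0187·1.28e-06) = 6464 rad/s.
Step 2 — f₀ = ω₀/(2π) = 1029 Hz.
Step 3 — Series Q: Q = ω₀L/R = 6464·0.0187/54.9 = 2.202.
Step 4 — Bandwidth: Δω = ω₀/Q = 2936 rad/s; BW = Δω/(2π) = 467.3 Hz.

(a) f₀ = 1029 Hz  (b) Q = 2.202  (c) BW = 467.3 Hz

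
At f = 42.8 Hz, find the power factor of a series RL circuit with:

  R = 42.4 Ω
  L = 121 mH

Step 1 — Angular frequency: ω = 2π·f = 2π·42.8 = 268.9 rad/s.
Step 2 — Component impedances:
  R: Z = R = 42.4 Ω
  L: Z = jωL = j·268.9·0.121 = 0 + j32.54 Ω
Step 3 — Series combination: Z_total = R + L = 42.4 + j32.54 Ω = 53.45∠37.5° Ω.
Step 4 — Power factor: PF = cos(φ) = Re(Z)/|Z| = 42.4/53.45 = 0.7933.
Step 5 — Type: Im(Z) = 32.54 ⇒ lagging (phase φ = 37.5°).

PF = 0.7933 (lagging, φ = 37.5°)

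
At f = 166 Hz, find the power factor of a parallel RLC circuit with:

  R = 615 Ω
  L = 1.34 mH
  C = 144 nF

Step 1 — Angular frequency: ω = 2π·f = 2π·166 = 1043 rad/s.
Step 2 — Component impedances:
  R: Z = R = 615 Ω
  L: Z = jωL = j·1043·0.00134 = 0 + j1.398 Ω
  C: Z = 1/(jωC) = -j/(ω·C) = 0 - j6658 Ω
Step 3 — Parallel combination: 1/Z_total = 1/R + 1/L + 1/C; Z_total = 0.003178 + j1.398 Ω = 1.398∠89.9° Ω.
Step 4 — Power factor: PF = cos(φ) = Re(Z)/|Z| = 0.003178/1.398 = 0.002273.
Step 5 — Type: Im(Z) = 1.398 ⇒ lagging (phase φ = 89.9°).

PF = 0.002273 (lagging, φ = 89.9°)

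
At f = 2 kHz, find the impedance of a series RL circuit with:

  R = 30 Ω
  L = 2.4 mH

Step 1 — Angular frequency: ω = 2π·f = 2π·2000 = 1.257e+04 rad/s.
Step 2 — Component impedances:
  R: Z = R = 30 Ω
  L: Z = jωL = j·1.257e+04·0.0024 = 0 + j30.16 Ω
Step 3 — Series combination: Z_total = R + L = 30 + j30.16 Ω = 42.54∠45.2° Ω.

Z = 30 + j30.16 Ω = 42.54∠45.2° Ω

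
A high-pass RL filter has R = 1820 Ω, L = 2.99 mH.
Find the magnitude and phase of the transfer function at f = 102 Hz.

Step 1 — Angular frequency: ω = 2π·102 = 640.9 rad/s.
Step 2 — Transfer function: H(jω) = jωL/(R + jωL).
Step 3 — Numerator jωL = j·1.916; denominator R + jωL = 1820 + j1.916.
Step 4 — H = 1.109e-06 + j0.001053.
Step 5 — Magnitude: |H| = 0.001053 (-59.6 dB); phase: φ = 89.9°.

|H| = 0.001053 (-59.6 dB), φ = 89.9°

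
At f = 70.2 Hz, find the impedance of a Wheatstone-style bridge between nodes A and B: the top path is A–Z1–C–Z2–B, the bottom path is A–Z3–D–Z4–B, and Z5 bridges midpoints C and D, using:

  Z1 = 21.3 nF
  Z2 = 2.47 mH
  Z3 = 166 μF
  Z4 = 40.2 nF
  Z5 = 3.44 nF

Step 1 — Angular frequency: ω = 2π·f = 2π·70.2 = 441.1 rad/s.
Step 2 — Component impedances:
  Z1: Z = 1/(jωC) = -j/(ω·C) = 0 - j1.064e+05 Ω
  Z2: Z = jωL = j·441.1·0.00247 = 0 + j1.089 Ω
  Z3: Z = 1/(jωC) = -j/(ω·C) = 0 - j13.66 Ω
  Z4: Z = 1/(jωC) = -j/(ω·C) = 0 - j5.64e+04 Ω
  Z5: Z = 1/(jωC) = -j/(ω·C) = 0 - j6.591e+05 Ω
Step 3 — Bridge requires nodal analysis (the Z5 bridge couples midpoints C and D, so the two paths cannot be reduced to a simple series/parallel combination). Setting node B to ground and injecting 1 A at node A, the 3-node admittance system at A, C, D solves to V_A = Z_AB = 0 - j3.492e+04 Ω = 3.492e+04∠-90.0° Ω.

Z = 0 - j3.492e+04 Ω = 3.492e+04∠-90.0° Ω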